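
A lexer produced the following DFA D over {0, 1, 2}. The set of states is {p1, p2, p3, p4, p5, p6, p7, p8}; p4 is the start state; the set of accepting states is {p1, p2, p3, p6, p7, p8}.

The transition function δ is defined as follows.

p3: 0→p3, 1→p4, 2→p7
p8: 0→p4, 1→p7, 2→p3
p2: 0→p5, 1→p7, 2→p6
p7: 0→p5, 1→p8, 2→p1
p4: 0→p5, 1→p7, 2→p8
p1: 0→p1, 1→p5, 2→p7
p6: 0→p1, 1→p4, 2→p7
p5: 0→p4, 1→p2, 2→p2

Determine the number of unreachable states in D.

0

Every one of the 8 states is reachable from p4.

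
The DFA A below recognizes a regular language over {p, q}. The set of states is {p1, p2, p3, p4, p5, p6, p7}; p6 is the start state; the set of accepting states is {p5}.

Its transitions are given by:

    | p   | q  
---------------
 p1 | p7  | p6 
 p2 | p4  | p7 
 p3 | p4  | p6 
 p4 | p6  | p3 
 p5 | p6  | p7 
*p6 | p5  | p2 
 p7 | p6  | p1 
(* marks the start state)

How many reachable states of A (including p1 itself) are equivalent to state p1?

2

Every state is reachable, so we keep all 7.
Start with accepting vs non-accepting: {p5} | {p1,p2,p3,p4,p6,p7}.
On input p, block {p1,p2,p3,p4,p6,p7} splits into {p1,p2,p3,p4,p7} and {p6}.
On input p, block {p1,p2,p3,p4,p7} splits into {p1,p2,p3} and {p4,p7}.
Refine {p1,p2,p3} on symbol q: members go to different blocks, giving {p1,p3} and {p2}.
No further refinement is possible. Final partition (5 blocks): {p5} | {p1,p3} | {p6} | {p4,p7} | {p2}.
The equivalence class containing p1 is {p1,p3}, of size 2.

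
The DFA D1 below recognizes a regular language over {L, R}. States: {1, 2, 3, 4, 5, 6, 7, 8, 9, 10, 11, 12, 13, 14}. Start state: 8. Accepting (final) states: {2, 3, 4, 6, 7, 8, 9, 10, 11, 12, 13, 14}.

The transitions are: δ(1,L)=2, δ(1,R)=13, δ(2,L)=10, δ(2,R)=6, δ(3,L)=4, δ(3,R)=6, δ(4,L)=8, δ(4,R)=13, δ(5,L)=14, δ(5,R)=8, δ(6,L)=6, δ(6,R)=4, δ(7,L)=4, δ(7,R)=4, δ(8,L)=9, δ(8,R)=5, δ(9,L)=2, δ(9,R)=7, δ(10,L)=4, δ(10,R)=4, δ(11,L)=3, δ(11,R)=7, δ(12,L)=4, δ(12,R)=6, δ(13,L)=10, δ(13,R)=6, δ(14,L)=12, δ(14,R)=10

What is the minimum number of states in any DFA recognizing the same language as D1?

First remove the unreachable states {1,3,11}; 11 states remain.
P0 = {2,4,6,7,8,9,10,12,13,14} | {5}.
On input R, block {2,4,6,7,8,9,10,12,13,14} splits into {2,4,6,7,9,10,12,13,14} and {8}.
On input L, block {2,4,6,7,9,10,12,13,14} splits into {2,6,7,9,10,12,13,14} and {4}.
Split {2,6,7,9,10,12,13,14} by δ(·,L) → {2,6,9,13,14} and {7,10,12}.
Refine {2,6,9,13,14} on symbol L: members go to different blocks, giving {2,13,14} and {6,9}.
On input R, block {2,13,14} splits into {2,13} and {14}.
On input R, block {7,10,12} splits into {7,10} and {12}.
Split {6,9} by δ(·,L) → {6} and {9}.
No further refinement is possible. Final partition (9 blocks): {2,13} | {5} | {8} | {4} | {7,10} | {6} | {14} | {12} | {9}.

9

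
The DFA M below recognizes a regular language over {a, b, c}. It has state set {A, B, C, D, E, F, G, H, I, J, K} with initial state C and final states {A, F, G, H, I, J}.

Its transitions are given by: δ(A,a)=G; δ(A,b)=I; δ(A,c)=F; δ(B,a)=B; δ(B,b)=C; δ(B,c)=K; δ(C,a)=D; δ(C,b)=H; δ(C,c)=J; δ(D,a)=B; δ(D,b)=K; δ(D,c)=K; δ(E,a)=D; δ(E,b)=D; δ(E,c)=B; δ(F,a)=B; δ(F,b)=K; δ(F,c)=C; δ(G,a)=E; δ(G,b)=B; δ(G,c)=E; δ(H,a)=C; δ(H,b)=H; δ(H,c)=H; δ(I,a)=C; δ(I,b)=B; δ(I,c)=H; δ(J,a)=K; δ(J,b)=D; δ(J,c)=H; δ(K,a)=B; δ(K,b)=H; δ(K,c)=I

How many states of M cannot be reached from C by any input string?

BFS from C reaches {B, C, D, H, I, J, K}; the 4 state(s) A, E, F, G are never visited.

4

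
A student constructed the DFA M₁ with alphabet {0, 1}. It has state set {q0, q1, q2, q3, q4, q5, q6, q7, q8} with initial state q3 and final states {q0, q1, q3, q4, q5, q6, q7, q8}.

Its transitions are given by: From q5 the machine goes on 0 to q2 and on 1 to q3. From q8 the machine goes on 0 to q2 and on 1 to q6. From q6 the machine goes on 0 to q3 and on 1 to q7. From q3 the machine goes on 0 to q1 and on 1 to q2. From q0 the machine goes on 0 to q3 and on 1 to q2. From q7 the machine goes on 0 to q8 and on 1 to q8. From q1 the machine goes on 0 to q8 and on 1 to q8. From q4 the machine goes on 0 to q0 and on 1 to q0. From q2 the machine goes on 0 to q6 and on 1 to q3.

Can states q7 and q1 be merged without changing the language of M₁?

Reachable states from the start: {q1,q2,q3,q6,q7,q8}. Unreachable: {q0,q4,q5} — drop them.
P0 = {q1,q3,q6,q7,q8} | {q2}.
Split {q1,q3,q6,q7,q8} by δ(·,0) → {q1,q3,q6,q7} and {q8}.
On input 0, block {q1,q3,q6,q7} splits into {q1,q7} and {q3,q6}.
Split {q3,q6} by δ(·,0) → {q3} and {q6}.
No further refinement is possible. Final partition (5 blocks): {q1,q7} | {q2} | {q8} | {q3} | {q6}.
q7 and q1 lie in the same block of the stable partition, so they are equivalent — no string distinguishes them.

Yes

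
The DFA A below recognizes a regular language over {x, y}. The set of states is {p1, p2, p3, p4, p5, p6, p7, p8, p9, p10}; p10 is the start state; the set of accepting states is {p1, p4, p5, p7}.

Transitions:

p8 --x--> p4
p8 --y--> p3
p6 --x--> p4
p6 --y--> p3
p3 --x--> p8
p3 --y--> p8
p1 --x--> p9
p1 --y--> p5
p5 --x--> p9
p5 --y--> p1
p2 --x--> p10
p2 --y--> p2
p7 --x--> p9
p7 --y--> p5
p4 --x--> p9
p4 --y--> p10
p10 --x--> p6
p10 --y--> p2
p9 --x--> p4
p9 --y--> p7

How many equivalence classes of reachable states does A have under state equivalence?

Start with accepting vs non-accepting: {p1,p4,p5,p7} | {p2,p3,p6,p8,p9,p10}.
Split {p1,p4,p5,p7} by δ(·,y) → {p1,p5,p7} and {p4}.
On input x, block {p2,p3,p6,p8,p9,p10} splits into {p2,p3,p10} and {p6,p8,p9}.
Refine {p2,p3,p10} on symbol x: members go to different blocks, giving {p3,p10} and {p2}.
Refine {p3,p10} on symbol y: members go to different blocks, giving {p3} and {p10}.
Split {p6,p8,p9} by δ(·,y) → {p6,p8} and {p9}.
No further refinement is possible. Final partition (7 blocks): {p1,p5,p7} | {p3} | {p4} | {p6,p8} | {p2} | {p10} | {p9}.

7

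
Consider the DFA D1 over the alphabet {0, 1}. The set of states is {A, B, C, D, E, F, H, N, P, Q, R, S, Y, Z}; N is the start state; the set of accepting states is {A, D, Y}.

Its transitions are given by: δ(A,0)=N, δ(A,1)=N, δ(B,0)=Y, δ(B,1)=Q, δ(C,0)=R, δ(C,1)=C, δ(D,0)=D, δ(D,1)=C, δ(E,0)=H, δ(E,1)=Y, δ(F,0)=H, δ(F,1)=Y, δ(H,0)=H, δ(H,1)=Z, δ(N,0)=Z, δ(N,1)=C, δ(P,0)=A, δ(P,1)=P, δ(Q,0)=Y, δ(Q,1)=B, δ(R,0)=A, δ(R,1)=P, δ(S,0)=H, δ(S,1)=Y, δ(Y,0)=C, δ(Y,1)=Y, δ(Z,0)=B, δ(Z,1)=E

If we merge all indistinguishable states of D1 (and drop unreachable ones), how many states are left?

9

States {D,F,S} cannot be reached from the start state, so discard them.
P0 = {A,Y} | {B,C,E,H,N,P,Q,R,Z}.
Split {A,Y} by δ(·,1) → {A} and {Y}.
Split {B,C,E,H,N,P,Q,R,Z} by δ(·,0) → {C,E,H,N,Z} and {P,R} and {B,Q}.
On input 0, block {C,E,H,N,Z} splits into {E,H,N} and {Z} and {C}.
On input 0, block {E,H,N} splits into {E,H} and {N}.
Refine {E,H} on symbol 1: members go to different blocks, giving {E} and {H}.
The partition is now stable with 9 blocks: {A} | {E} | {Y} | {P,R} | {B,Q} | {Z} | {C} | {N} | {H}.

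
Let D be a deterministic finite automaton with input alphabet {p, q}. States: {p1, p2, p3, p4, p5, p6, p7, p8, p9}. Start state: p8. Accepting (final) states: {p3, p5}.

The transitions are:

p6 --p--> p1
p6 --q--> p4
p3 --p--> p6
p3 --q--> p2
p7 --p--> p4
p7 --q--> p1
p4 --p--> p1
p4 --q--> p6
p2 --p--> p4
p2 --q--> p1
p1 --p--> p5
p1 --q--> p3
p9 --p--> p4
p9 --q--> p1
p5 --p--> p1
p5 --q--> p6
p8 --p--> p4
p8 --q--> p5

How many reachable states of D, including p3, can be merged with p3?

First remove the unreachable states {p7,p9}; 7 states remain.
Start with accepting vs non-accepting: {p3,p5} | {p1,p2,p4,p6,p8}.
Refine {p1,p2,p4,p6,p8} on symbol p: members go to different blocks, giving {p2,p4,p6,p8} and {p1}.
On input p, block {p3,p5} splits into {p3} and {p5}.
Split {p2,p4,p6,p8} by δ(·,p) → {p2,p8} and {p4,p6}.
Refine {p2,p8} on symbol q: members go to different blocks, giving {p2} and {p8}.
The partition is now stable with 6 blocks: {p3} | {p2} | {p1} | {p5} | {p4,p6} | {p8}.
The equivalence class containing p3 is {p3}, of size 1.

1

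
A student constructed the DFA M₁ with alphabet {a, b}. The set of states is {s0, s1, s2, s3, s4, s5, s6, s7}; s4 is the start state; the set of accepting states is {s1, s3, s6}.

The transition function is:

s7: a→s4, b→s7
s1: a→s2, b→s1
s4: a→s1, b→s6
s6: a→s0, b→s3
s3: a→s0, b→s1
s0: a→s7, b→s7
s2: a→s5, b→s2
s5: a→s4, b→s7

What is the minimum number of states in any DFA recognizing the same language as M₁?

7

All states are reachable from the start state.
Initial partition by acceptance: {s1,s3,s6} | {s0,s2,s4,s5,s7}.
Refine {s0,s2,s4,s5,s7} on symbol a: members go to different blocks, giving {s0,s2,s5,s7} and {s4}.
Refine {s0,s2,s5,s7} on symbol a: members go to different blocks, giving {s0,s2} and {s5,s7}.
Refine {s0,s2} on symbol b: members go to different blocks, giving {s0} and {s2}.
Refine {s1,s3,s6} on symbol a: members go to different blocks, giving {s3,s6} and {s1}.
Split {s3,s6} by δ(·,b) → {s3} and {s6}.
The partition is now stable with 7 blocks: {s3} | {s0} | {s4} | {s5,s7} | {s2} | {s1} | {s6}.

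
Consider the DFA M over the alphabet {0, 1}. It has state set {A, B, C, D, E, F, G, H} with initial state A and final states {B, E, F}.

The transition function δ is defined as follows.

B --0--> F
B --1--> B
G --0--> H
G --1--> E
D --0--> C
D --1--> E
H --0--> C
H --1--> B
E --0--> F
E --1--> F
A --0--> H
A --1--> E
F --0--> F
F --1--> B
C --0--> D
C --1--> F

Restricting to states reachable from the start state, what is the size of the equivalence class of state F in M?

3

States {G} cannot be reached from the start state, so discard them.
Initial partition by acceptance: {B,E,F} | {A,C,D,H}.
No further refinement is possible. Final partition (2 blocks): {B,E,F} | {A,C,D,H}.
The equivalence class containing F is {B,E,F}, of size 3.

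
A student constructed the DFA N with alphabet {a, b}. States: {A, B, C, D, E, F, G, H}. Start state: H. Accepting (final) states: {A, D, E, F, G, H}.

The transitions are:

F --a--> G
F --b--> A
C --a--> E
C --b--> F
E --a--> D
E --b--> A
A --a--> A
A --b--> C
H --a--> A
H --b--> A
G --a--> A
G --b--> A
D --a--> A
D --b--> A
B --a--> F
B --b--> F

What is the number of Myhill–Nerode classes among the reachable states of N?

Reachable states from the start: {A,C,D,E,F,G,H}. Unreachable: {B} — drop them.
Initial partition by acceptance: {A,D,E,F,G,H} | {C}.
Split {A,D,E,F,G,H} by δ(·,b) → {D,E,F,G,H} and {A}.
Refine {D,E,F,G,H} on symbol a: members go to different blocks, giving {D,G,H} and {E,F}.
The partition is now stable with 4 blocks: {D,G,H} | {C} | {A} | {E,F}.

4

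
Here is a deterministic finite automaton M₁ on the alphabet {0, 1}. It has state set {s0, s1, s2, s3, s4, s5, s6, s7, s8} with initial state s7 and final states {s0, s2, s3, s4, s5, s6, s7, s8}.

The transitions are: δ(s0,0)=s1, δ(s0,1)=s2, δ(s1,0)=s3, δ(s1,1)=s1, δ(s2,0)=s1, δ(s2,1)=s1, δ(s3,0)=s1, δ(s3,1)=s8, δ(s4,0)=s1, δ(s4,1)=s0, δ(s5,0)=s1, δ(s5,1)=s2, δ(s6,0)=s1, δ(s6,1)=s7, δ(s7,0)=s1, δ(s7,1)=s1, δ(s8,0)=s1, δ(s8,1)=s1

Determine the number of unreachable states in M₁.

No path from s7 leads to s0, s2, s4, s5, s6; the other 4 states are all reachable.

5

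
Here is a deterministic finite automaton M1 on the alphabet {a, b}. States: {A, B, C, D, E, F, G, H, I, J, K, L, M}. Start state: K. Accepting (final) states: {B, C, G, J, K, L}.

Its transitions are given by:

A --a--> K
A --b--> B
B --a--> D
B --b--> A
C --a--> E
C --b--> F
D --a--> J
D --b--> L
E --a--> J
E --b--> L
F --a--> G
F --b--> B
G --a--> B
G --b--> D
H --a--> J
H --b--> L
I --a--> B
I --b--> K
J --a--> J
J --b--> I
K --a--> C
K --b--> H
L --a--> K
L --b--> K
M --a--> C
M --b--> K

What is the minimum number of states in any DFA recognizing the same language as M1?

7

First remove the unreachable states {M}; 12 states remain.
Initial partition by acceptance: {B,C,G,J,K,L} | {A,D,E,F,H,I}.
Split {B,C,G,J,K,L} by δ(·,a) → {G,J,K,L} and {B,C}.
Split {G,J,K,L} by δ(·,a) → {G,K} and {J,L}.
On input a, block {A,D,E,F,H,I} splits into {D,E,H} and {A,F} and {I}.
Split {J,L} by δ(·,a) → {J} and {L}.
Stable partition: {G,K} | {D,E,H} | {B,C} | {J} | {A,F} | {I} | {L} — 7 equivalence classes.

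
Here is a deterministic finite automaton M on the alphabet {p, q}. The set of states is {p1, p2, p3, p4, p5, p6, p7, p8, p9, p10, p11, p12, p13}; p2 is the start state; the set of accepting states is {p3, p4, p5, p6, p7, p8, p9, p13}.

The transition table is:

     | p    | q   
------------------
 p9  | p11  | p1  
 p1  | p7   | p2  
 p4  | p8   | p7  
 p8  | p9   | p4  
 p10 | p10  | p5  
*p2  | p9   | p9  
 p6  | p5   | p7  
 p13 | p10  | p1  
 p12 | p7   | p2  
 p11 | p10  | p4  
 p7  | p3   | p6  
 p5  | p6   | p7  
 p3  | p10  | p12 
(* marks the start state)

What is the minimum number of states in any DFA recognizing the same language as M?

10

Reachable states from the start: {p1,p2,p3,p4,p5,p6,p7,p8,p9,p10,p11,p12}. Unreachable: {p13} — drop them.
P0 = {p3,p4,p5,p6,p7,p8,p9} | {p1,p2,p10,p11,p12}.
Split {p3,p4,p5,p6,p7,p8,p9} by δ(·,p) → {p4,p5,p6,p7,p8} and {p3,p9}.
On input p, block {p4,p5,p6,p7,p8} splits into {p4,p5,p6} and {p7,p8}.
On input p, block {p4,p5,p6} splits into {p5,p6} and {p4}.
Refine {p1,p2,p10,p11,p12} on symbol p: members go to different blocks, giving {p1,p12} and {p10,p11} and {p2}.
On input q, block {p7,p8} splits into {p7} and {p8}.
Split {p10,p11} by δ(·,q) → {p10} and {p11}.
Split {p3,p9} by δ(·,p) → {p3} and {p9}.
The partition is now stable with 10 blocks: {p5,p6} | {p1,p12} | {p3} | {p7} | {p4} | {p10} | {p2} | {p8} | {p11} | {p9}.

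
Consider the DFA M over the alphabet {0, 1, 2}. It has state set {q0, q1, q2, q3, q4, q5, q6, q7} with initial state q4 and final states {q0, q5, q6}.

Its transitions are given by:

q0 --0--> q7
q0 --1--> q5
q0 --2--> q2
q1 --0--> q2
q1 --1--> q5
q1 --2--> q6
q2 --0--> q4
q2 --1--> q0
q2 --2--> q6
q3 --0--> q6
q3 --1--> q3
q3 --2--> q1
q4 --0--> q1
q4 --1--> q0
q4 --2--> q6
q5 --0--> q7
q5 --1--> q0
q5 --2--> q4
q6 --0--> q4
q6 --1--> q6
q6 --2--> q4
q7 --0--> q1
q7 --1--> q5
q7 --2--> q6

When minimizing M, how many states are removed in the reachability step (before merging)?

BFS from q4 reaches {q0, q1, q2, q4, q5, q6, q7}; the 1 state(s) q3 are never visited.

1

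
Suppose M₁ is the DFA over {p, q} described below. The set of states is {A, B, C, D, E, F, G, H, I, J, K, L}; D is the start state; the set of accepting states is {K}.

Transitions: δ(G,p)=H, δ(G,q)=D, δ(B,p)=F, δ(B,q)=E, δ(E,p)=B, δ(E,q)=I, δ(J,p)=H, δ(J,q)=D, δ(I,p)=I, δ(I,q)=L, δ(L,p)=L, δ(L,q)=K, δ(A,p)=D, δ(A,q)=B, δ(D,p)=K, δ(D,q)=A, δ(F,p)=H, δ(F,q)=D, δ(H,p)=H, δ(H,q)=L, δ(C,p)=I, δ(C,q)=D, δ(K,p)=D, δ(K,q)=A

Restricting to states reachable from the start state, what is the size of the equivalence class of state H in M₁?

First remove the unreachable states {C,G,J}; 9 states remain.
Start with accepting vs non-accepting: {K} | {A,B,D,E,F,H,I,L}.
On input p, block {A,B,D,E,F,H,I,L} splits into {A,B,E,F,H,I,L} and {D}.
Refine {A,B,E,F,H,I,L} on symbol p: members go to different blocks, giving {B,E,F,H,I,L} and {A}.
Refine {B,E,F,H,I,L} on symbol q: members go to different blocks, giving {B,E,H,I} and {F} and {L}.
On input p, block {B,E,H,I} splits into {E,H,I} and {B}.
On input p, block {E,H,I} splits into {H,I} and {E}.
The partition is now stable with 8 blocks: {K} | {H,I} | {D} | {A} | {F} | {L} | {B} | {E}.
The equivalence class containing H is {H,I}, of size 2.

2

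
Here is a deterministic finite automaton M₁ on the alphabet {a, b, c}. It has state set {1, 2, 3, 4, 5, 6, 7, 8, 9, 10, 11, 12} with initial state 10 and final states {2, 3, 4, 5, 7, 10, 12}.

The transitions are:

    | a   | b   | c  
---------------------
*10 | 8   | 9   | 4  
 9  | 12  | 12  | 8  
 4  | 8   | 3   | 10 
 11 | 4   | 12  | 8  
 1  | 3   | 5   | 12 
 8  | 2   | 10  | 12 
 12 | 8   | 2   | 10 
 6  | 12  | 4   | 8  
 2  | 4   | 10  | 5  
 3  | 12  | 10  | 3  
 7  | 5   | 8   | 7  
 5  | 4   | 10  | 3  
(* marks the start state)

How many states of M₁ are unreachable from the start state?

No path from 10 leads to 1, 6, 7, 11; the other 8 states are all reachable.

4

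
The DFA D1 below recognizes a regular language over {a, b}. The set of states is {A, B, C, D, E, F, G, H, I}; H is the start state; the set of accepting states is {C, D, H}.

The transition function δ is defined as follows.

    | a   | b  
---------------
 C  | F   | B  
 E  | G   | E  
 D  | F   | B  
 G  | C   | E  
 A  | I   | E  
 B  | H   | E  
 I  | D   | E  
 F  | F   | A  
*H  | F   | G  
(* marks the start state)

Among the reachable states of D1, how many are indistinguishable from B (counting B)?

Every state is reachable, so we keep all 9.
P0 = {C,D,H} | {A,B,E,F,G,I}.
Refine {A,B,E,F,G,I} on symbol a: members go to different blocks, giving {A,E,F} and {B,G,I}.
On input a, block {A,E,F} splits into {A,E} and {F}.
No further refinement is possible. Final partition (4 blocks): {C,D,H} | {A,E} | {B,G,I} | {F}.
State B belongs to the block {B,G,I}, which has 3 states.

3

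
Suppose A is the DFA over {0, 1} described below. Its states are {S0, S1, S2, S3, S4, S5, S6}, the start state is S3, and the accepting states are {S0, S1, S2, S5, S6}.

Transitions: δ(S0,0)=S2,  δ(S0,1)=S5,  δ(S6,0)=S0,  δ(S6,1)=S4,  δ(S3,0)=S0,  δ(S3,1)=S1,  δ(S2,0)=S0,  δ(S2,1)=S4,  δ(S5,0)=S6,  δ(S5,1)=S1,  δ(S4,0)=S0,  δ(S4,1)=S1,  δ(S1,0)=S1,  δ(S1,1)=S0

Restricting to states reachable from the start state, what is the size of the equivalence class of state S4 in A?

Every state is reachable, so we keep all 7.
P0 = {S0,S1,S2,S5,S6} | {S3,S4}.
Split {S0,S1,S2,S5,S6} by δ(·,1) → {S0,S1,S5} and {S2,S6}.
On input 0, block {S0,S1,S5} splits into {S0,S5} and {S1}.
Refine {S0,S5} on symbol 1: members go to different blocks, giving {S0} and {S5}.
The partition is now stable with 5 blocks: {S0} | {S3,S4} | {S2,S6} | {S1} | {S5}.
The equivalence class containing S4 is {S3,S4}, of size 2.

2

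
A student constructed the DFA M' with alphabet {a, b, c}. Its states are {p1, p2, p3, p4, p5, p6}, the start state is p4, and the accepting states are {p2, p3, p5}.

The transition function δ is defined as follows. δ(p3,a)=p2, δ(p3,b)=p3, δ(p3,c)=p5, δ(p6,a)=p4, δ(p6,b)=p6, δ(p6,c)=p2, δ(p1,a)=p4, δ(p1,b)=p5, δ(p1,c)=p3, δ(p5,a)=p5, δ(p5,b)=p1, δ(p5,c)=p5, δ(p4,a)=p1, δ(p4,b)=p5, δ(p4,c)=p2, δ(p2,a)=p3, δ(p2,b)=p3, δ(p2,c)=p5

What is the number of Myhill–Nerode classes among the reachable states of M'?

Reachable states from the start: {p1,p2,p3,p4,p5}. Unreachable: {p6} — drop them.
P0 = {p2,p3,p5} | {p1,p4}.
On input b, block {p2,p3,p5} splits into {p2,p3} and {p5}.
No further refinement is possible. Final partition (3 blocks): {p2,p3} | {p1,p4} | {p5}.

3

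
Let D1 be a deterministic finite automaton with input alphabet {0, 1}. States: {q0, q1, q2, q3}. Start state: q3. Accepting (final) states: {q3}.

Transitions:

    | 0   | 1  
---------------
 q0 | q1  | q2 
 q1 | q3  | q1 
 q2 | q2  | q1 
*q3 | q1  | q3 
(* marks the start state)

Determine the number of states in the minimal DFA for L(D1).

2

States {q0,q2} cannot be reached from the start state, so discard them.
Initial partition by acceptance: {q3} | {q1}.
The partition is now stable with 2 blocks: {q3} | {q1}.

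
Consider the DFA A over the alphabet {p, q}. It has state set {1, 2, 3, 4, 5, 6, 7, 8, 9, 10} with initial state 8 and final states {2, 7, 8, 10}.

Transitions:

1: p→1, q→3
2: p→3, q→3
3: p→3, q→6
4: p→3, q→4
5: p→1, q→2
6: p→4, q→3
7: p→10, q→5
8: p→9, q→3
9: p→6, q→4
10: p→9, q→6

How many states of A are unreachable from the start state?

No path from 8 leads to 1, 2, 5, 7, 10; the other 5 states are all reachable.

5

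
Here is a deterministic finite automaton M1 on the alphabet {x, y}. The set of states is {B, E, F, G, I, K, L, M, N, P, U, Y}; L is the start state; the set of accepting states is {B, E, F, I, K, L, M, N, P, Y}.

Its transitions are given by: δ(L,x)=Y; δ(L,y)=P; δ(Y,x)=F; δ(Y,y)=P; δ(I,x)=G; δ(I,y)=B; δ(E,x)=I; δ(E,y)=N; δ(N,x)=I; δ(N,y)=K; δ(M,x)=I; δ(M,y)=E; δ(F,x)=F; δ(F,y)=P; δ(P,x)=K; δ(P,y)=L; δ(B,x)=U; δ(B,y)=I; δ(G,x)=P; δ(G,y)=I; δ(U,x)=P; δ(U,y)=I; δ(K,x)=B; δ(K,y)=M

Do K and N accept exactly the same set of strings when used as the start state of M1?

Yes

P0 = {B,E,F,I,K,L,M,N,P,Y} | {G,U}.
Split {B,E,F,I,K,L,M,N,P,Y} by δ(·,x) → {E,F,K,L,M,N,P,Y} and {B,I}.
Refine {E,F,K,L,M,N,P,Y} on symbol x: members go to different blocks, giving {E,K,M,N} and {F,L,P,Y}.
Refine {F,L,P,Y} on symbol x: members go to different blocks, giving {F,L,Y} and {P}.
The partition is now stable with 5 blocks: {E,K,M,N} | {G,U} | {B,I} | {F,L,Y} | {P}.
K and N lie in the same block of the stable partition, so they are equivalent — no string distinguishes them.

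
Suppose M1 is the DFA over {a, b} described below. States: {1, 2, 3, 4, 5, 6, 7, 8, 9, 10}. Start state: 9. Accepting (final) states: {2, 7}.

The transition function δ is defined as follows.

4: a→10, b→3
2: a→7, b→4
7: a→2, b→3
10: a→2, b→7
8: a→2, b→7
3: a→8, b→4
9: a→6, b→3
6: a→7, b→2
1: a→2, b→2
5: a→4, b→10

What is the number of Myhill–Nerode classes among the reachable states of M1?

First remove the unreachable states {1,5}; 8 states remain.
Initial partition by acceptance: {2,7} | {3,4,6,8,9,10}.
On input a, block {3,4,6,8,9,10} splits into {3,4,9} and {6,8,10}.
The partition is now stable with 3 blocks: {2,7} | {3,4,9} | {6,8,10}.

3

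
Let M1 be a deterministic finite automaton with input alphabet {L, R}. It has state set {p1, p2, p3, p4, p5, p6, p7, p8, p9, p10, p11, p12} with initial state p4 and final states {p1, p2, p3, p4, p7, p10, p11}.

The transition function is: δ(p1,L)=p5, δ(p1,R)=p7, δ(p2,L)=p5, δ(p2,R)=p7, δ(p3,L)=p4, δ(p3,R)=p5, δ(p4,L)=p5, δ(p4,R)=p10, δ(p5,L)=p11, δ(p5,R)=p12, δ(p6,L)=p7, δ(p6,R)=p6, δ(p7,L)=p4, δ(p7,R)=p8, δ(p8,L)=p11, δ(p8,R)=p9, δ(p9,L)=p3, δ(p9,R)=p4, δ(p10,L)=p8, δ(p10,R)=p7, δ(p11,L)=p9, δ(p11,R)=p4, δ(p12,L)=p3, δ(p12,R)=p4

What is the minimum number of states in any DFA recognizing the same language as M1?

6

Reachable states from the start: {p3,p4,p5,p7,p8,p9,p10,p11,p12}. Unreachable: {p1,p2,p6} — drop them.
P0 = {p3,p4,p7,p10,p11} | {p5,p8,p9,p12}.
Refine {p3,p4,p7,p10,p11} on symbol L: members go to different blocks, giving {p4,p10,p11} and {p3,p7}.
Refine {p4,p10,p11} on symbol R: members go to different blocks, giving {p4,p11} and {p10}.
Split {p4,p11} by δ(·,R) → {p4} and {p11}.
On input L, block {p5,p8,p9,p12} splits into {p5,p8} and {p9,p12}.
No further refinement is possible. Final partition (6 blocks): {p4} | {p5,p8} | {p3,p7} | {p10} | {p11} | {p9,p12}.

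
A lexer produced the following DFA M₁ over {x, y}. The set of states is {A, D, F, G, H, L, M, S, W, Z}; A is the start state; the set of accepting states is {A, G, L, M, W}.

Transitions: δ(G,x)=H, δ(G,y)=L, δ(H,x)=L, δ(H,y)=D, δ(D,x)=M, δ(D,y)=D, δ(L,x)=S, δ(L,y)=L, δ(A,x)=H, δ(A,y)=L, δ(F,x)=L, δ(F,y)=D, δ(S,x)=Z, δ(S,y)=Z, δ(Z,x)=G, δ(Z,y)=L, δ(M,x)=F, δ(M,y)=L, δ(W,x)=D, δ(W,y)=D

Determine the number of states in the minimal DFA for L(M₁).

6

Reachable states from the start: {A,D,F,G,H,L,M,S,Z}. Unreachable: {W} — drop them.
P0 = {A,G,L,M} | {D,F,H,S,Z}.
Split {D,F,H,S,Z} by δ(·,x) → {D,F,H,Z} and {S}.
Refine {A,G,L,M} on symbol x: members go to different blocks, giving {A,G,M} and {L}.
On input x, block {D,F,H,Z} splits into {D,Z} and {F,H}.
Refine {D,Z} on symbol y: members go to different blocks, giving {Z} and {D}.
The partition is now stable with 6 blocks: {A,G,M} | {Z} | {S} | {L} | {F,H} | {D}.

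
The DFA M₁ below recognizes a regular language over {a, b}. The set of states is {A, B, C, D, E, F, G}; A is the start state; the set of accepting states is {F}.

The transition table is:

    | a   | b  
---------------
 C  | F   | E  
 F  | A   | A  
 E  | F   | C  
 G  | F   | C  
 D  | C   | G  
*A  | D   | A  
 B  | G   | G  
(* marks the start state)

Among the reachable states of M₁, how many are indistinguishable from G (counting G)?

3

First remove the unreachable states {B}; 6 states remain.
Initial partition by acceptance: {F} | {A,C,D,E,G}.
Refine {A,C,D,E,G} on symbol a: members go to different blocks, giving {C,E,G} and {A,D}.
On input a, block {A,D} splits into {A} and {D}.
Stable partition: {F} | {C,E,G} | {A} | {D} — 4 equivalence classes.
The equivalence class containing G is {C,E,G}, of size 3.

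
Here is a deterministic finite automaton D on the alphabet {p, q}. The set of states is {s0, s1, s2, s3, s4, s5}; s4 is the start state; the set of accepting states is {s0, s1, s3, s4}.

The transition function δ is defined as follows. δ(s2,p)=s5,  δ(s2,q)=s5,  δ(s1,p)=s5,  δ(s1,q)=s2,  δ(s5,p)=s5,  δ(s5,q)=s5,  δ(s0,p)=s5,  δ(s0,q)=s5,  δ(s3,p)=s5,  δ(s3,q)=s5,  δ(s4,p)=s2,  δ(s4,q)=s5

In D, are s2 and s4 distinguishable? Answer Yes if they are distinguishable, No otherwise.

Yes

Reachable states from the start: {s2,s4,s5}. Unreachable: {s0,s1,s3} — drop them.
Start with accepting vs non-accepting: {s4} | {s2,s5}.
The partition is now stable with 2 blocks: {s4} | {s2,s5}.
s2 and s4 end up in different blocks, so they are distinguishable. For instance, the string 'ε' is accepted from only s4.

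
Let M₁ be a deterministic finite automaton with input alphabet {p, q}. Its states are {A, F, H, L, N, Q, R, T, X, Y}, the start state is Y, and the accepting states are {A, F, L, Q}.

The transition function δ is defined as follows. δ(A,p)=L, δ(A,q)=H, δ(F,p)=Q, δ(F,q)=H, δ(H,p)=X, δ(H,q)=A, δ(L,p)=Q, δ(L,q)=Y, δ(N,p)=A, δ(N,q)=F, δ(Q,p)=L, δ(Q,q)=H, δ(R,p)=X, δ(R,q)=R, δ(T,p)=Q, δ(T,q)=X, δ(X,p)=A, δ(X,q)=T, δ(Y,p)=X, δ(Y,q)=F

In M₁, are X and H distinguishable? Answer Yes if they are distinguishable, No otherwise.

Reachable states from the start: {A,F,H,L,Q,T,X,Y}. Unreachable: {N,R} — drop them.
P0 = {A,F,L,Q} | {H,T,X,Y}.
Split {H,T,X,Y} by δ(·,p) → {T,X} and {H,Y}.
Stable partition: {A,F,L,Q} | {T,X} | {H,Y} — 3 equivalence classes.
X and H end up in different blocks, so they are distinguishable. For instance, the string 'p' is accepted from only X.

Yes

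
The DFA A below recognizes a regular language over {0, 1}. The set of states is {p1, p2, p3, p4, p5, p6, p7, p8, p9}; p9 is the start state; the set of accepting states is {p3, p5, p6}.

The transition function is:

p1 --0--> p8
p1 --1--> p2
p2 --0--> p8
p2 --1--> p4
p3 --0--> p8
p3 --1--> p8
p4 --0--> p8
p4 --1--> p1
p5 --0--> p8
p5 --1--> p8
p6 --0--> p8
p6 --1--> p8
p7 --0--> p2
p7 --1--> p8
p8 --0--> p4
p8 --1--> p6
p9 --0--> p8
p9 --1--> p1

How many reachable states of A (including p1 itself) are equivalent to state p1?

4

States {p3,p5,p7} cannot be reached from the start state, so discard them.
P0 = {p6} | {p1,p2,p4,p8,p9}.
On input 1, block {p1,p2,p4,p8,p9} splits into {p1,p2,p4,p9} and {p8}.
Stable partition: {p6} | {p1,p2,p4,p9} | {p8} — 3 equivalence classes.
The equivalence class containing p1 is {p1,p2,p4,p9}, of size 4.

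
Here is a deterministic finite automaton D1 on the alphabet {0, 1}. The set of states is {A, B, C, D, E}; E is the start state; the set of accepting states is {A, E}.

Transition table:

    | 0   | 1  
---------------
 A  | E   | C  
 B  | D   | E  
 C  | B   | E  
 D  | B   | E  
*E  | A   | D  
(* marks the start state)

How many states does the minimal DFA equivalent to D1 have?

2

Every state is reachable, so we keep all 5.
Initial partition by acceptance: {A,E} | {B,C,D}.
Stable partition: {A,E} | {B,C,D} — 2 equivalence classes.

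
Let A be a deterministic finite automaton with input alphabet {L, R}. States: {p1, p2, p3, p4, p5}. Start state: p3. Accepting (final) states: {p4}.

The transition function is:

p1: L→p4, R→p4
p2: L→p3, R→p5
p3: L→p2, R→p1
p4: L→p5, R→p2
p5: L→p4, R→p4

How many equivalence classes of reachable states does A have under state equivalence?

3

All states are reachable from the start state.
P0 = {p4} | {p1,p2,p3,p5}.
On input L, block {p1,p2,p3,p5} splits into {p1,p5} and {p2,p3}.
Stable partition: {p4} | {p1,p5} | {p2,p3} — 3 equivalence classes.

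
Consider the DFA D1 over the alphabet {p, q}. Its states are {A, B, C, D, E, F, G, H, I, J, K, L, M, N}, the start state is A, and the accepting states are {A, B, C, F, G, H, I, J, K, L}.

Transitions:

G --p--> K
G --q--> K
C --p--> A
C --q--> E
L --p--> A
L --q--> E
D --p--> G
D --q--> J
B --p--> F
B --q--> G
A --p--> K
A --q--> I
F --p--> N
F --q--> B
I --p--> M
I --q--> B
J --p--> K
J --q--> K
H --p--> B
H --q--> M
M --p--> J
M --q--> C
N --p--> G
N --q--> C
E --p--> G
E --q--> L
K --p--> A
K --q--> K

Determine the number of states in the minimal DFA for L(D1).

First remove the unreachable states {D,H}; 12 states remain.
Initial partition by acceptance: {A,B,C,F,G,I,J,K,L} | {E,M,N}.
Refine {A,B,C,F,G,I,J,K,L} on symbol p: members go to different blocks, giving {A,B,C,G,J,K,L} and {F,I}.
Split {A,B,C,G,J,K,L} by δ(·,p) → {A,C,G,J,K,L} and {B}.
Refine {A,C,G,J,K,L} on symbol q: members go to different blocks, giving {G,J,K} and {C,L} and {A}.
On input p, block {G,J,K} splits into {G,J} and {K}.
Stable partition: {G,J} | {E,M,N} | {F,I} | {B} | {C,L} | {A} | {K} — 7 equivalence classes.

7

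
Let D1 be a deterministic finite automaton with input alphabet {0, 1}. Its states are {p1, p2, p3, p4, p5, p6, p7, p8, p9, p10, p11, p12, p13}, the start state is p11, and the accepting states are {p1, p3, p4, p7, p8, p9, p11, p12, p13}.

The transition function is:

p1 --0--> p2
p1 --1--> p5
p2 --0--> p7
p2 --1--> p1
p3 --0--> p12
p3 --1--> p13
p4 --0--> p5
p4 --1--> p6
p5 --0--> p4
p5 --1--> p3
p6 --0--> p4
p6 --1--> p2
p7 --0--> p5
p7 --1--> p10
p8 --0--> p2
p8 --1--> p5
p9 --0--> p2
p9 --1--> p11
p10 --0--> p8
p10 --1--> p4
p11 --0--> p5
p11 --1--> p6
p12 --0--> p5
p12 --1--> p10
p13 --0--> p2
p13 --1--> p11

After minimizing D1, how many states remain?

Reachable states from the start: {p1,p2,p3,p4,p5,p6,p7,p8,p10,p11,p12,p13}. Unreachable: {p9} — drop them.
Initial partition by acceptance: {p1,p3,p4,p7,p8,p11,p12,p13} | {p2,p5,p6,p10}.
Refine {p1,p3,p4,p7,p8,p11,p12,p13} on symbol 0: members go to different blocks, giving {p1,p4,p7,p8,p11,p12,p13} and {p3}.
Split {p1,p4,p7,p8,p11,p12,p13} by δ(·,1) → {p1,p4,p7,p8,p11,p12} and {p13}.
Split {p2,p5,p6,p10} by δ(·,1) → {p2,p10} and {p5} and {p6}.
On input 0, block {p1,p4,p7,p8,p11,p12} splits into {p4,p7,p11,p12} and {p1,p8}.
Refine {p4,p7,p11,p12} on symbol 1: members go to different blocks, giving {p4,p11} and {p7,p12}.
Refine {p2,p10} on symbol 0: members go to different blocks, giving {p2} and {p10}.
The partition is now stable with 9 blocks: {p4,p11} | {p2} | {p3} | {p13} | {p5} | {p6} | {p1,p8} | {p7,p12} | {p10}.

9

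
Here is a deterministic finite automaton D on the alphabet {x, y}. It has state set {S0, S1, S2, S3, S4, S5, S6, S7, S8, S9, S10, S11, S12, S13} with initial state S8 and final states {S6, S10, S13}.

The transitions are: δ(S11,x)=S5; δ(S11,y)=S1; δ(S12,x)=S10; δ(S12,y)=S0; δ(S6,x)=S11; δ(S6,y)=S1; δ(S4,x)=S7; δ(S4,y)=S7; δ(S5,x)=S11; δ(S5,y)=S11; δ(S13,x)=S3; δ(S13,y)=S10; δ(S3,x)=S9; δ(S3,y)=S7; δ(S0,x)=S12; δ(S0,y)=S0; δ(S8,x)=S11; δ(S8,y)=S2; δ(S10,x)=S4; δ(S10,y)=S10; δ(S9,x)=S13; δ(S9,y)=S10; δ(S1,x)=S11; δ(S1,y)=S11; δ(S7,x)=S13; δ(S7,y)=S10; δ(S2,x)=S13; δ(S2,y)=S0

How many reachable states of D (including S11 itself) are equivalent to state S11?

3

States {S6} cannot be reached from the start state, so discard them.
Start with accepting vs non-accepting: {S10,S13} | {S0,S1,S2,S3,S4,S5,S7,S8,S9,S11,S12}.
Refine {S0,S1,S2,S3,S4,S5,S7,S8,S9,S11,S12} on symbol x: members go to different blocks, giving {S0,S1,S3,S4,S5,S8,S11} and {S2,S7,S9,S12}.
Refine {S0,S1,S3,S4,S5,S8,S11} on symbol x: members go to different blocks, giving {S1,S5,S8,S11} and {S0,S3,S4}.
On input y, block {S1,S5,S8,S11} splits into {S1,S5,S11} and {S8}.
Split {S2,S7,S9,S12} by δ(·,y) → {S2,S12} and {S7,S9}.
Split {S0,S3,S4} by δ(·,x) → {S3,S4} and {S0}.
Stable partition: {S10,S13} | {S1,S5,S11} | {S2,S12} | {S3,S4} | {S8} | {S7,S9} | {S0} — 7 equivalence classes.
State S11 belongs to the block {S1,S5,S11}, which has 3 states.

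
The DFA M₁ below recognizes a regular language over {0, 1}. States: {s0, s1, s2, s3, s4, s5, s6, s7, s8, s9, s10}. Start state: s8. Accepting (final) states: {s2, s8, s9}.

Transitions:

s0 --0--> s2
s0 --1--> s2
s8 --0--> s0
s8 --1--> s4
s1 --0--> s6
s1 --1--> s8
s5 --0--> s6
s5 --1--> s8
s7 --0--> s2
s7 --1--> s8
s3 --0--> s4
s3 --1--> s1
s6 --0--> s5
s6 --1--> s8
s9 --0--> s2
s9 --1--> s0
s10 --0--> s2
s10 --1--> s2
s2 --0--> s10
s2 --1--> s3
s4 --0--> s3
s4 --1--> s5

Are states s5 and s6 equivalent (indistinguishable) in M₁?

Yes

First remove the unreachable states {s7,s9}; 9 states remain.
P0 = {s2,s8} | {s0,s1,s3,s4,s5,s6,s10}.
Refine {s0,s1,s3,s4,s5,s6,s10} on symbol 0: members go to different blocks, giving {s1,s3,s4,s5,s6} and {s0,s10}.
On input 1, block {s1,s3,s4,s5,s6} splits into {s1,s5,s6} and {s3,s4}.
No further refinement is possible. Final partition (4 blocks): {s2,s8} | {s1,s5,s6} | {s0,s10} | {s3,s4}.
s5 and s6 lie in the same block of the stable partition, so they are equivalent — no string distinguishes them.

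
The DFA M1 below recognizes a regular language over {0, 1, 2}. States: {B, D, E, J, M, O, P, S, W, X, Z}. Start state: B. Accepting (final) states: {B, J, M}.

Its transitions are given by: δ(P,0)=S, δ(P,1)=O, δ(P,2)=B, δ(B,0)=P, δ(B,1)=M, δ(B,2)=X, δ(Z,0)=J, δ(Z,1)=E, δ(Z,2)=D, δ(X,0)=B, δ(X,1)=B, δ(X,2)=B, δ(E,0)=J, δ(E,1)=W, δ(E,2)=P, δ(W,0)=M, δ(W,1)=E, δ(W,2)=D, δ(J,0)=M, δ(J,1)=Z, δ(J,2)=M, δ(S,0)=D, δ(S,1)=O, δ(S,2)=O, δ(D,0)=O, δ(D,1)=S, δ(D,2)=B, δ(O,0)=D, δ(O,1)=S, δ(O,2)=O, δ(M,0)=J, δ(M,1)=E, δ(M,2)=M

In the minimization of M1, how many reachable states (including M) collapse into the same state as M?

P0 = {B,J,M} | {D,E,O,P,S,W,X,Z}.
Split {B,J,M} by δ(·,0) → {J,M} and {B}.
Split {D,E,O,P,S,W,X,Z} by δ(·,0) → {D,O,P,S} and {E,W,Z} and {X}.
Refine {D,O,P,S} on symbol 2: members go to different blocks, giving {D,P} and {O,S}.
No further refinement is possible. Final partition (6 blocks): {J,M} | {D,P} | {B} | {E,W,Z} | {X} | {O,S}.
State M belongs to the block {J,M}, which has 2 states.

2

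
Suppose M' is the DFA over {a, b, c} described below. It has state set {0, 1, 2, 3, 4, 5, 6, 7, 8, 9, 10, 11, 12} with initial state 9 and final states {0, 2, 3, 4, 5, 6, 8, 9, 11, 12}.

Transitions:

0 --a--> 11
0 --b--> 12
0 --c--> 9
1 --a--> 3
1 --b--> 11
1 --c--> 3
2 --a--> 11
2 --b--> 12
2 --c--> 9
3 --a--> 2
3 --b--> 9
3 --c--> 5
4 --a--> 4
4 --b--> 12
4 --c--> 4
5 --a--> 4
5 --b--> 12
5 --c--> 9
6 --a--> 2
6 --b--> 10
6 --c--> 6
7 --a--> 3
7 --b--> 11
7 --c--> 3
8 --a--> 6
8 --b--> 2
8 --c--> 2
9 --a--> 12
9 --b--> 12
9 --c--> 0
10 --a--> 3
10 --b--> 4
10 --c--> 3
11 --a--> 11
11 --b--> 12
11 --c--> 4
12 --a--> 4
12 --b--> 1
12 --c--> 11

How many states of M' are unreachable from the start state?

4

BFS from 9 reaches {0, 1, 2, 3, 4, 5, 9, 11, 12}; the 4 state(s) 6, 7, 8, 10 are never visited.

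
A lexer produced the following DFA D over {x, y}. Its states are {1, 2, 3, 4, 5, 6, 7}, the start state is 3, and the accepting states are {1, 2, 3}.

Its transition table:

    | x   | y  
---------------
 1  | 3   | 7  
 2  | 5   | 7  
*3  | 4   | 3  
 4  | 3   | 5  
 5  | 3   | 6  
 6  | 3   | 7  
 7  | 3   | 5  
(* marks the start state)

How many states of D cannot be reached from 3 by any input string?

No path from 3 leads to 1, 2; the other 5 states are all reachable.

2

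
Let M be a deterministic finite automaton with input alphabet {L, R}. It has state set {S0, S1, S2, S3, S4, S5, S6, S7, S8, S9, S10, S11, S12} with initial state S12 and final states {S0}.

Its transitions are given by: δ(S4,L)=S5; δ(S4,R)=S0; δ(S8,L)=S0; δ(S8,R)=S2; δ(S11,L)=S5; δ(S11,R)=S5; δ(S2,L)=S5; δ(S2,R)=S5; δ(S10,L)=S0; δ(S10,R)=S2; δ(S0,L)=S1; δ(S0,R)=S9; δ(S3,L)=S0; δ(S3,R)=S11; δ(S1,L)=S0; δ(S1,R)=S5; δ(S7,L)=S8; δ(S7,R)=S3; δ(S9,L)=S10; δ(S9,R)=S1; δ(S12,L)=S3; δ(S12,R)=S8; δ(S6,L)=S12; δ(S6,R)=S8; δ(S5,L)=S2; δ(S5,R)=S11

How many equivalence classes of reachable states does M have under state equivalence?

4

States {S4,S6,S7} cannot be reached from the start state, so discard them.
P0 = {S0} | {S1,S2,S3,S5,S8,S9,S10,S11,S12}.
On input L, block {S1,S2,S3,S5,S8,S9,S10,S11,S12} splits into {S2,S5,S9,S11,S12} and {S1,S3,S8,S10}.
Split {S2,S5,S9,S11,S12} by δ(·,L) → {S2,S5,S11} and {S9,S12}.
The partition is now stable with 4 blocks: {S0} | {S2,S5,S11} | {S1,S3,S8,S10} | {S9,S12}.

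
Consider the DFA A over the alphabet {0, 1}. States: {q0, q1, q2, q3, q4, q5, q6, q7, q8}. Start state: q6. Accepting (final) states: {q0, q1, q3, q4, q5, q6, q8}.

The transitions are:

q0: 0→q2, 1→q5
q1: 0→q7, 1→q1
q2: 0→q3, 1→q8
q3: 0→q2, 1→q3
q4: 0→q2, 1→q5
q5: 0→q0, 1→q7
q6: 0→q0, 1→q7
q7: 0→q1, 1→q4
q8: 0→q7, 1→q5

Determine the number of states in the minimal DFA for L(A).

4

P0 = {q0,q1,q3,q4,q5,q6,q8} | {q2,q7}.
Refine {q0,q1,q3,q4,q5,q6,q8} on symbol 0: members go to different blocks, giving {q0,q1,q3,q4,q8} and {q5,q6}.
Split {q0,q1,q3,q4,q8} by δ(·,1) → {q0,q4,q8} and {q1,q3}.
No further refinement is possible. Final partition (4 blocks): {q0,q4,q8} | {q2,q7} | {q5,q6} | {q1,q3}.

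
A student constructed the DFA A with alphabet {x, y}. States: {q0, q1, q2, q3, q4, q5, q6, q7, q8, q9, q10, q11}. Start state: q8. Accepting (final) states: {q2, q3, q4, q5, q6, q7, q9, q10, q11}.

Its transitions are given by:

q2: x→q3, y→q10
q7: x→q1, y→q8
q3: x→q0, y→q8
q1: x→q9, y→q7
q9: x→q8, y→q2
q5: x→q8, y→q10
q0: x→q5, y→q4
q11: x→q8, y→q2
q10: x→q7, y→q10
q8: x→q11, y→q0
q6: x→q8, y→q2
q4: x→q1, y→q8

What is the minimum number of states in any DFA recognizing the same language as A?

States {q6} cannot be reached from the start state, so discard them.
Start with accepting vs non-accepting: {q2,q3,q4,q5,q7,q9,q10,q11} | {q0,q1,q8}.
Refine {q2,q3,q4,q5,q7,q9,q10,q11} on symbol x: members go to different blocks, giving {q3,q4,q5,q7,q9,q11} and {q2,q10}.
On input y, block {q3,q4,q5,q7,q9,q11} splits into {q3,q4,q7} and {q5,q9,q11}.
Refine {q0,q1,q8} on symbol y: members go to different blocks, giving {q0,q1} and {q8}.
No further refinement is possible. Final partition (5 blocks): {q3,q4,q7} | {q0,q1} | {q2,q10} | {q5,q9,q11} | {q8}.

5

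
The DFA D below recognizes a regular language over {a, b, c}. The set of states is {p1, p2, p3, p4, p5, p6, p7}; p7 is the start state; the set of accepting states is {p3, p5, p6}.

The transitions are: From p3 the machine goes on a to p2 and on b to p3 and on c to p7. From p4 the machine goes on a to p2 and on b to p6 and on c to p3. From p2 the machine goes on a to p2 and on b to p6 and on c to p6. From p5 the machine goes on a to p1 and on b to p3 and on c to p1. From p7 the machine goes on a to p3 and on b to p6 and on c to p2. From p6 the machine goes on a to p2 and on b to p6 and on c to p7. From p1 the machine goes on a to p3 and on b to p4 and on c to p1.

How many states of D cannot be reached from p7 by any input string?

BFS from p7 reaches {p2, p3, p6, p7}; the 3 state(s) p1, p4, p5 are never visited.

3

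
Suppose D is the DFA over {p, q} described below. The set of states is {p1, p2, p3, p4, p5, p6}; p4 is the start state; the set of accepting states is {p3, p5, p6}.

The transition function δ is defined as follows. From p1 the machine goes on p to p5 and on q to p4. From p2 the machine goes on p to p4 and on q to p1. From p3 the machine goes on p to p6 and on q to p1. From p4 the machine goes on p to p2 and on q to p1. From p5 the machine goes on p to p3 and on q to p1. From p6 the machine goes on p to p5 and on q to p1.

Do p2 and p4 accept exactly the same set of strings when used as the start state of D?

Every state is reachable, so we keep all 6.
Initial partition by acceptance: {p3,p5,p6} | {p1,p2,p4}.
On input p, block {p1,p2,p4} splits into {p2,p4} and {p1}.
The partition is now stable with 3 blocks: {p3,p5,p6} | {p2,p4} | {p1}.
p2 and p4 lie in the same block of the stable partition, so they are equivalent — no string distinguishes them.

Yes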